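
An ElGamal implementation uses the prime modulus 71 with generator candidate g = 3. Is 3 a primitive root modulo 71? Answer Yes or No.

φ(71) = 71 − 1 = 70 = 2 · 5 · 7.
Test 3^(70/q) mod 71 for each prime factor q of 70:
3^35 ≡ 1 (mod 71)  [q = 2: ≡ 1 ✗]
3^14 ≡ 54 (mod 71)  [q = 5: ≢ 1 ✓]
3^10 ≡ 48 (mod 71)  [q = 7: ≢ 1 ✓]
Since 3^35 ≡ 1, the order of 3 divides 35 < 70, so 3 is not a primitive root.

No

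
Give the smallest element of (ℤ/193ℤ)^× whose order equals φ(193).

5

φ(193) = 193 − 1 = 192 = 2^6 · 3.
Test candidates g = 2, 3, … against the prime factors q ∈ {2, 3} of φ(193): g is a generator iff g^(192/q) ≢ 1 for every such q.
g = 2: 2^96 ≡ 1 — hits 1, so not a primitive root.
g = 3: 3^96 ≡ 1 — hits 1, so not a primitive root.
g = 4: 4^96 ≡ 1 — hits 1, so not a primitive root.
g = 5: 5^96 ≡ 192; 5^64 ≡ 84 — none is 1, so 5 is a primitive root.
So 5 is the smallest generator of (Z/193Z)^×.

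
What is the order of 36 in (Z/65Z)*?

By Lagrange's theorem, ord_65(36) divides φ(65) = φ(5·13) = (5−1)·(13−1) = 4·12 = 48 = 2^4 · 3.
Divisors of 48: 1, 2, 3, 4, 6, 8, 12, 16, 24, 48.
Check 36^d mod 65 for each divisor in increasing order:
36^1 ≡ 36
36^2 ≡ 61
36^3 ≡ 51
36^4 ≡ 16
36^6 ≡ 1
Therefore the multiplicative order of 36 modulo 65 is 6.

6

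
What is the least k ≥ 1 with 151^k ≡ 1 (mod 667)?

154

Since 151 ∈ (Z/667Z)^×, its order divides φ(667) = φ(23·29) = (23−1)·(29−1) = 22·28 = 616 = 2^3 · 7 · 11.
Divisors of 616: 1, 2, 4, 7, 8, 11, 14, 22, 28, 44, 56, 77, 88, 154, 308, 616.
Evaluate successive powers at the divisors of 616:
151^1 ≡ 151
151^2 ≡ 123
151^4 ≡ 455
151^7 ≡ 492
151^8 ≡ 255
151^11 ≡ 415
151^14 ≡ 610
151^22 ≡ 139
151^28 ≡ 581
151^44 ≡ 645
151^56 ≡ 59
151^77 ≡ 231
151^88 ≡ 484
151^154 ≡ 1
Therefore the multiplicative order of 151 modulo 667 is 154.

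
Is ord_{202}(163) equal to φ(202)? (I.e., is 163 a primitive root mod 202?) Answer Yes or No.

No

φ(202) = φ(2)·φ(101) = 1·100 = 100 = 2^2 · 5^2.
It suffices to check that the order of 163 is not a proper divisor of 100: compute 163^(100/q) for q ∈ {2, 5}.
163^50 ≡ 201 (mod 202)  [q = 2: ≢ 1 ✓]
163^20 ≡ 1 (mod 202)  [q = 5: ≡ 1 ✗]
163^20 ≡ 1 shows ord(163) | 20, strictly less than φ(202); not a primitive root.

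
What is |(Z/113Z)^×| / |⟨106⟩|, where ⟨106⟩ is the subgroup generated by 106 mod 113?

16

By Lagrange's theorem, ord_113(106) divides φ(113) = 113 − 1 = 112 = 2^4 · 7.
Divisors of 112: 1, 2, 4, 7, 8, 14, 16, 28, 56, 112.
Check 106^d mod 113 for each divisor in increasing order:
106^1 ≡ 106 (mod 113)
106^2 ≡ 49 (mod 113)
106^4 ≡ 28 (mod 113)
106^7 ≡ 1 (mod 113) ✓
So ord_113(106) = 7, hence |⟨106⟩| = 7.
[(Z/113Z)^× : ⟨106⟩] = 112/7 = 16.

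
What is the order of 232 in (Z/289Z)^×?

By Lagrange's theorem, ord_289(232) divides φ(289) = φ(17^2) = 17·(17−1) = 272 = 2^4 · 17.
Divisors of 272: 1, 2, 4, 8, 16, 17, 34, 68, 136, 272.
Check 232^d mod 289 for each divisor in increasing order:
232^1 ≡ 232 (mod 289)
232^2 ≡ 70 (mod 289)
232^4 ≡ 276 (mod 289)
232^8 ≡ 169 (mod 289)
232^16 ≡ 239 (mod 289)
232^17 ≡ 249 (mod 289)
232^34 ≡ 155 (mod 289)
232^68 ≡ 38 (mod 289)
232^136 ≡ 288 (mod 289)
232^272 ≡ 1 (mod 289) ✓
So ord_289(232) = 272.

272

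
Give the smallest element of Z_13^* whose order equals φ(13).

φ(13) = 13 − 1 = 12 = 2^2 · 3.
Test candidates g = 2, 3, … against the prime factors q ∈ {2, 3} of φ(13): g is a generator iff g^(12/q) ≢ 1 for every such q.
g = 2: 2^6 ≡ 12; 2^4 ≡ 3 — none is 1, so 2 is a primitive root.
The smallest primitive root modulo 13 is 2.

2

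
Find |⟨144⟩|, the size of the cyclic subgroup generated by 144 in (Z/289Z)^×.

136

Since 144 ∈ (Z/289Z)^×, its order divides φ(289) = φ(17^2) = 17·(17−1) = 272 = 2^4 · 17.
Divisors of 272: 1, 2, 4, 8, 16, 17, 34, 68, 136, 272.
Test each divisor d:
144^1 ≡ 144 (mod 289)
144^2 ≡ 217 (mod 289)
144^4 ≡ 271 (mod 289)
144^8 ≡ 35 (mod 289)
144^16 ≡ 69 (mod 289)
144^17 ≡ 110 (mod 289)
144^34 ≡ 251 (mod 289)
144^68 ≡ 288 (mod 289)
144^136 ≡ 1 (mod 289) ✓
Hence ord(144) = 136.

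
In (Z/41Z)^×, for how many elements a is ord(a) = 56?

0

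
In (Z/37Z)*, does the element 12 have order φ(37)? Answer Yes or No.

φ(37) = 37 − 1 = 36 = 2^2 · 3^2.
An element g generates (Z/37Z)^× iff g^(36/q) ≢ 1 (mod 37) for each prime q ∈ {2, 3}.
12^18 ≡ 1 (mod 37)  [q = 2: ≡ 1 ✗]
12^12 ≡ 26 (mod 37)  [q = 3: ≢ 1 ✓]
The check at q = 2 fails, so 12 generates a proper subgroup.

No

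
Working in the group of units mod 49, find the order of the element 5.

42

The order of 5 must divide φ(49) = φ(7^2) = 7·(7−1) = 42 = 2 · 3 · 7.
Divisors of 42: 1, 2, 3, 6, 7, 14, 21, 42.
Compute 5^d (mod 49) for the divisors d until we hit 1:
5^1 ≡ 5 (mod 49)
5^2 ≡ 25 (mod 49)
5^3 ≡ 27 (mod 49)
5^6 ≡ 43 (mod 49)
5^7 ≡ 19 (mod 49)
5^14 ≡ 18 (mod 49)
5^21 ≡ 48 (mod 49)
5^42 ≡ 1 (mod 49) ✓
So ord_49(5) = 42.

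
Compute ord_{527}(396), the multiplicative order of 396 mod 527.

By Lagrange's theorem, ord_527(396) divides φ(527) = φ(17·31) = (17−1)·(31−1) = 16·30 = 480 = 2^5 · 3 · 5.
Divisors of 480: 1, 2, 3, 4, 5, 6, 8, 10, 12, 15, 16, 20, 24, 30, 32, 40, 48, 60, 80, 96, 120, 160, 240, 480.
Compute 396^d (mod 527) for the divisors d until we hit 1:
396^1 ≡ 396
396^2 ≡ 297
396^3 ≡ 91
396^4 ≡ 200
396^5 ≡ 150
396^6 ≡ 376
396^8 ≡ 475
396^10 ≡ 366
396^12 ≡ 140
396^15 ≡ 92
396^16 ≡ 69
396^20 ≡ 98
396^24 ≡ 101
396^30 ≡ 32
396^32 ≡ 18
396^40 ≡ 118
396^48 ≡ 188
396^60 ≡ 497
396^80 ≡ 222
396^96 ≡ 35
396^120 ≡ 373
396^160 ≡ 273
396^240 ≡ 1
The smallest such exponent is 240, so the order of 396 is 240.

240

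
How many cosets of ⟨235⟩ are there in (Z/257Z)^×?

4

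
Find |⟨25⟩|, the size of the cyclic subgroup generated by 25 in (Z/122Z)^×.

15

ord(25) | φ(122) = φ(2)·φ(61) = 1·60 = 60 = 2^2 · 3 · 5.
Divisors of 60: 1, 2, 3, 4, 5, 6, 10, 12, 15, 20, 30, 60.
Evaluate successive powers at the divisors of 60:
25^1 ≡ 25
25^2 ≡ 15
25^3 ≡ 9
25^4 ≡ 103
25^5 ≡ 13
25^6 ≡ 81
25^10 ≡ 47
25^12 ≡ 95
25^15 ≡ 1
So ord_122(25) = 15.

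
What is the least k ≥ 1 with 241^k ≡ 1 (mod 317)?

316

By Lagrange's theorem, ord_317(241) divides φ(317) = 317 − 1 = 316 = 2^2 · 79.
Divisors of 316: 1, 2, 4, 79, 158, 316.
Test each divisor d:
241^1 ≡ 241 (mod 317)
241^2 ≡ 70 (mod 317)
241^4 ≡ 145 (mod 317)
241^79 ≡ 114 (mod 317)
241^158 ≡ 316 (mod 317)
241^316 ≡ 1 (mod 317) ✓
Hence ord(241) = 316.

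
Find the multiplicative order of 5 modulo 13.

The order of 5 must divide φ(13) = 13 − 1 = 12 = 2^2 · 3.
Divisors of 12: 1, 2, 3, 4, 6, 12.
Evaluate successive powers at the divisors of 12:
5^1 ≡ 5 (mod 13)
5^2 ≡ 12 (mod 13)
5^3 ≡ 8 (mod 13)
5^4 ≡ 1 (mod 13) ✓
Therefore the multiplicative order of 5 modulo 13 is 4.

4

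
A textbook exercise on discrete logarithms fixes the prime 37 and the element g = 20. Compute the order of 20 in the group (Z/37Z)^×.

36

The order of 20 must divide φ(37) = 37 − 1 = 36 = 2^2 · 3^2.
Divisors of 36: 1, 2, 3, 4, 6, 9, 12, 18, 36.
Check 20^d mod 37 for each divisor in increasing order:
20^1 ≡ 20 (mod 37)
20^2 ≡ 30 (mod 37)
20^3 ≡ 8 (mod 37)
20^4 ≡ 12 (mod 37)
20^6 ≡ 27 (mod 37)
20^9 ≡ 31 (mod 37)
20^12 ≡ 26 (mod 37)
20^18 ≡ 36 (mod 37)
20^36 ≡ 1 (mod 37) ✓
So ord_37(20) = 36.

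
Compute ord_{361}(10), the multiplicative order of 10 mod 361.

342

Since 10 ∈ (Z/361Z)^×, its order divides φ(361) = φ(19^2) = 19·(19−1) = 342 = 2 · 3^2 · 19.
Divisors of 342: 1, 2, 3, 6, 9, 18, 19, 38, 57, 114, 171, 342.
Check 10^d mod 361 for each divisor in increasing order:
10^1 ≡ 10 (mod 361)
10^2 ≡ 100 (mod 361)
10^3 ≡ 278 (mod 361)
10^6 ≡ 30 (mod 361)
10^9 ≡ 37 (mod 361)
10^18 ≡ 286 (mod 361)
10^19 ≡ 333 (mod 361)
10^38 ≡ 62 (mod 361)
10^57 ≡ 69 (mod 361)
10^114 ≡ 68 (mod 361)
10^171 ≡ 360 (mod 361)
10^342 ≡ 1 (mod 361) ✓
So ord_361(10) = 342.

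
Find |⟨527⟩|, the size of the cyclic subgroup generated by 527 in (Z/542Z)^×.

By Lagrange's theorem, ord_542(527) divides φ(542) = φ(2)·φ(271) = 1·270 = 270 = 2 · 3^3 · 5.
Divisors of 270: 1, 2, 3, 5, 6, 9, 10, 15, 18, 27, 30, 45, 54, 90, 135, 270.
Compute 527^d (mod 542) for the divisors d until we hit 1:
527^1 ≡ 527 (mod 542)
527^2 ≡ 225 (mod 542)
527^3 ≡ 419 (mod 542)
527^5 ≡ 509 (mod 542)
527^6 ≡ 495 (mod 542)
527^9 ≡ 361 (mod 542)
527^10 ≡ 5 (mod 542)
527^15 ≡ 377 (mod 542)
527^18 ≡ 241 (mod 542)
527^27 ≡ 281 (mod 542)
527^30 ≡ 125 (mod 542)
527^45 ≡ 513 (mod 542)
527^54 ≡ 371 (mod 542)
527^90 ≡ 299 (mod 542)
527^135 ≡ 1 (mod 542) ✓
The smallest such exponent is 135, so the order of 527 is 135.

135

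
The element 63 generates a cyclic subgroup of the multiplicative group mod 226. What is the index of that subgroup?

Since 63 ∈ (Z/226Z)^×, its order divides φ(226) = φ(2)·φ(113) = 1·112 = 112 = 2^4 · 7.
Divisors of 112: 1, 2, 4, 7, 8, 14, 16, 28, 56, 112.
Test each divisor d:
63^1 ≡ 63 (mod 226)
63^2 ≡ 127 (mod 226)
63^4 ≡ 83 (mod 226)
63^7 ≡ 95 (mod 226)
63^8 ≡ 109 (mod 226)
63^14 ≡ 211 (mod 226)
63^16 ≡ 129 (mod 226)
63^28 ≡ 225 (mod 226)
63^56 ≡ 1 (mod 226) ✓
So ord_226(63) = 56, hence |⟨63⟩| = 56.
Index = |(Z/226Z)^×| / |⟨63⟩| = 112 / 56 = 2.

2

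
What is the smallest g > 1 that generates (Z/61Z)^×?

2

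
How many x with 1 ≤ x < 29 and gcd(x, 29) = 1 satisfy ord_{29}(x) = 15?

φ(29) = 29 − 1 = 28 = 2^2 · 7.
(Z/29Z)^× is cyclic (|G| = 28); a cyclic group of order m has exactly φ(d) elements of each order d | m, and none otherwise.
15 does not divide 28, so no element of (Z/29Z)^× has order 15.

0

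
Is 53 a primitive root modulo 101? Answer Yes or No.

Yes

φ(101) = 101 − 1 = 100 = 2^2 · 5^2.
Test 53^(100/q) mod 101 for each prime factor q of 100:
53^50 ≡ 100 (mod 101)  [q = 2: ≢ 1 ✓]
53^20 ≡ 87 (mod 101)  [q = 5: ≢ 1 ✓]
All checks pass, so 53 has order 100 and is a primitive root modulo 101.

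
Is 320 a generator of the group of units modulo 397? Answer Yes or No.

Yes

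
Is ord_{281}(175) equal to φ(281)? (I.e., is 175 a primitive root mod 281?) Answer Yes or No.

φ(281) = 281 − 1 = 280 = 2^3 · 5 · 7.
Test 175^(280/q) mod 281 for each prime factor q of 280:
175^140 ≡ 1 (mod 281)  [q = 2: ≡ 1 ✗]
175^56 ≡ 232 (mod 281)  [q = 5: ≢ 1 ✓]
175^40 ≡ 249 (mod 281)  [q = 7: ≢ 1 ✓]
175^140 ≡ 1 shows ord(175) | 140, strictly less than φ(281); not a primitive root.

No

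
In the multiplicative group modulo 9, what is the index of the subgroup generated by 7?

Since 7 ∈ (Z/9Z)^×, its order divides φ(9) = φ(3^2) = 3·(3−1) = 6 = 2 · 3.
Divisors of 6: 1, 2, 3, 6.
Compute 7^d (mod 9) for the divisors d until we hit 1:
7^1 ≡ 7 (mod 9)
7^2 ≡ 4 (mod 9)
7^3 ≡ 1 (mod 9) ✓
So ord_9(7) = 3, hence |⟨7⟩| = 3.
[(Z/9Z)^× : ⟨7⟩] = 6/3 = 2.

2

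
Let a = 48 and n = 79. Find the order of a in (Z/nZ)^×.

78

By Lagrange's theorem, ord_79(48) divides φ(79) = 79 − 1 = 78 = 2 · 3 · 13.
Divisors of 78: 1, 2, 3, 6, 13, 26, 39, 78.
Evaluate successive powers at the divisors of 78:
48^1 ≡ 48 (mod 79)
48^2 ≡ 13 (mod 79)
48^3 ≡ 71 (mod 79)
48^6 ≡ 64 (mod 79)
48^13 ≡ 56 (mod 79)
48^26 ≡ 55 (mod 79)
48^39 ≡ 78 (mod 79)
48^78 ≡ 1 (mod 79) ✓
So ord_79(48) = 78.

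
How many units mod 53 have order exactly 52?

24

φ(53) = 53 − 1 = 52 = 2^2 · 13.
(Z/53Z)^× is cyclic (|G| = 52); a cyclic group of order m has exactly φ(d) elements of each order d | m, and none otherwise.
52 = 2^2 · 13 divides 52, and φ(52) = 24.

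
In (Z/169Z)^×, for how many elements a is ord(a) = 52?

24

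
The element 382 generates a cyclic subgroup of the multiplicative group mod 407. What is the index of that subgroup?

4

The order of 382 must divide φ(407) = φ(11·37) = (11−1)·(37−1) = 10·36 = 360 = 2^3 · 3^2 · 5.
Divisors of 360: 1, 2, 3, 4, 5, 6, 8, 9, 10, 12, 15, 18, 20, 24, 30, 36, 40, 45, 60, 72, 90, 120, 180, 360.
Evaluate successive powers at the divisors of 360:
382^1 ≡ 382 (mod 407)
382^2 ≡ 218 (mod 407)
382^3 ≡ 248 (mod 407)
382^4 ≡ 312 (mod 407)
382^5 ≡ 340 (mod 407)
382^6 ≡ 47 (mod 407)
382^8 ≡ 71 (mod 407)
382^9 ≡ 260 (mod 407)
382^10 ≡ 12 (mod 407)
382^12 ≡ 174 (mod 407)
382^15 ≡ 10 (mod 407)
382^18 ≡ 38 (mod 407)
382^20 ≡ 144 (mod 407)
382^24 ≡ 158 (mod 407)
382^30 ≡ 100 (mod 407)
382^36 ≡ 223 (mod 407)
382^40 ≡ 386 (mod 407)
382^45 ≡ 186 (mod 407)
382^60 ≡ 232 (mod 407)
382^72 ≡ 75 (mod 407)
382^90 ≡ 1 (mod 407) ✓
Thus |⟨382⟩| = ord(382) = 90.
The index is φ(407) / ord(382) = 360 / 90 = 4.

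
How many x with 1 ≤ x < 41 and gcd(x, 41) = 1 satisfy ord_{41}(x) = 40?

φ(41) = 41 − 1 = 40 = 2^3 · 5.
In a cyclic group of order 40, there are φ(d) elements of order d for each divisor d of 40, and zero for non-divisors.
40 = 2^3 · 5 divides 40, and φ(40) = 16.

16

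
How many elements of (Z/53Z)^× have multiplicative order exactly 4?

2

φ(53) = 53 − 1 = 52 = 2^2 · 13.
Since (Z/53Z)^× is cyclic of order 52, the number of elements of order d is φ(d) when d | 52 and 0 otherwise.
4 = 2^2 divides 52, and φ(4) = 2.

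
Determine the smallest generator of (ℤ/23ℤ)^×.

5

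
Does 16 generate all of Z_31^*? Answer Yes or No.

φ(31) = 31 − 1 = 30 = 2 · 3 · 5.
Test 16^(30/q) mod 31 for each prime factor q of 30:
16^15 ≡ 1 (mod 31)  [q = 2: ≡ 1 ✗]
16^10 ≡ 1 (mod 31)  [q = 3: ≡ 1 ✗]
16^6 ≡ 16 (mod 31)  [q = 5: ≢ 1 ✓]
Since 16^15 ≡ 1, the order of 16 divides 15 < 30, so 16 is not a primitive root.

No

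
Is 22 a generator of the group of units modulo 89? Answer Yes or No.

φ(89) = 89 − 1 = 88 = 2^3 · 11.
22 is a primitive root mod 89 iff 22^(φ(89)/q) ≢ 1 for every prime q | φ(89), i.e. q ∈ {2, 11}.
22^44 ≡ 1 (mod 89)  [q = 2: ≡ 1 ✗]
22^8 ≡ 64 (mod 89)  [q = 11: ≢ 1 ✓]
Since 22^44 ≡ 1, the order of 22 divides 44 < 88, so 22 is not a primitive root.

No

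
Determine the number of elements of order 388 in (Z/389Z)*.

φ(389) = 389 − 1 = 388 = 2^2 · 97.
In a cyclic group of order 388, there are φ(d) elements of order d for each divisor d of 388, and zero for non-divisors.
388 = 2^2 · 97 divides 388, and φ(388) = 192.

192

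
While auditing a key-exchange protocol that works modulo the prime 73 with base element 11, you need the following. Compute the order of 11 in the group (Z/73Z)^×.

The order of 11 must divide φ(73) = 73 − 1 = 72 = 2^3 · 3^2.
Divisors of 72: 1, 2, 3, 4, 6, 8, 9, 12, 18, 24, 36, 72.
Check 11^d mod 73 for each divisor in increasing order:
11^1 ≡ 11 (mod 73)
11^2 ≡ 48 (mod 73)
11^3 ≡ 17 (mod 73)
11^4 ≡ 41 (mod 73)
11^6 ≡ 70 (mod 73)
11^8 ≡ 2 (mod 73)
11^9 ≡ 22 (mod 73)
11^12 ≡ 9 (mod 73)
11^18 ≡ 46 (mod 73)
11^24 ≡ 8 (mod 73)
11^36 ≡ 72 (mod 73)
11^72 ≡ 1 (mod 73) ✓
Hence ord(11) = 72.

72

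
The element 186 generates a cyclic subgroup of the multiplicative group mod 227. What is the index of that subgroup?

ord(186) | φ(227) = 227 − 1 = 226 = 2 · 113.
Divisors of 226: 1, 2, 113, 226.
Test each divisor d:
186^1 ≡ 186 (mod 227)
186^2 ≡ 92 (mod 227)
186^113 ≡ 1 (mod 227) ✓
The order of 186 is 113, so the subgroup it generates has 113 elements.
[(Z/227Z)^× : ⟨186⟩] = 226/113 = 2.

2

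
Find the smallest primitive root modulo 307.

5

φ(307) = 307 − 1 = 306 = 2 · 3^2 · 17.
Test candidates g = 2, 3, … against the prime factors q ∈ {2, 3, 17} of φ(307): g is a generator iff g^(306/q) ≢ 1 for every such q.
g = 2: 2^153 ≡ 306; 2^102 ≡ 1 — hits 1, so not a primitive root.
g = 3: 3^153 ≡ 306; 3^102 ≡ 1 — hits 1, so not a primitive root.
g = 4: 4^153 ≡ 1 — hits 1, so not a primitive root.
g = 5: 5^153 ≡ 306; 5^102 ≡ 289; 5^18 ≡ 81 — none is 1, so 5 is a primitive root.
The smallest primitive root modulo 307 is 5.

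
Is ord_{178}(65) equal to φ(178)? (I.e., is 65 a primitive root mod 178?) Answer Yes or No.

Yes

φ(178) = φ(2)·φ(89) = 1·88 = 88 = 2^3 · 11.
65 is a primitive root mod 178 iff 65^(φ(178)/q) ≢ 1 for every prime q | φ(178), i.e. q ∈ {2, 11}.
65^44 ≡ 177 (mod 178)  [q = 2: ≢ 1 ✓]
65^8 ≡ 167 (mod 178)  [q = 11: ≢ 1 ✓]
All checks pass, so 65 has order 88 and is a primitive root modulo 178.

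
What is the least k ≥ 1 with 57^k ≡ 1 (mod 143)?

20

The order of 57 must divide φ(143) = φ(11·13) = (11−1)·(13−1) = 10·12 = 120 = 2^3 · 3 · 5.
Divisors of 120: 1, 2, 3, 4, 5, 6, 8, 10, 12, 15, 20, 24, 30, 40, 60, 120.
Check 57^d mod 143 for each divisor in increasing order:
57^1 ≡ 57 (mod 143)
57^2 ≡ 103 (mod 143)
57^3 ≡ 8 (mod 143)
57^4 ≡ 27 (mod 143)
57^5 ≡ 109 (mod 143)
57^6 ≡ 64 (mod 143)
57^8 ≡ 14 (mod 143)
57^10 ≡ 12 (mod 143)
57^12 ≡ 92 (mod 143)
57^15 ≡ 21 (mod 143)
57^20 ≡ 1 (mod 143) ✓
The smallest such exponent is 20, so the order of 57 is 20.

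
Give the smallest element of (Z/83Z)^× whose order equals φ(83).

φ(83) = 83 − 1 = 82 = 2 · 41.
g is a primitive root iff g^(82/q) ≢ 1 (mod 83) for each prime q ∈ {2, 41}.
g = 2: 2^41 ≡ 82; 2^2 ≡ 4 — none is 1, so 2 is a primitive root.
Hence the least primitive root of 83 is 2.

2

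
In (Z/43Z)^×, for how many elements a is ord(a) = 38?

0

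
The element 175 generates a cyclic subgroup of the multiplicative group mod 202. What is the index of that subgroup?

Since 175 ∈ (Z/202Z)^×, its order divides φ(202) = φ(2)·φ(101) = 1·100 = 100 = 2^2 · 5^2.
Divisors of 100: 1, 2, 4, 5, 10, 20, 25, 50, 100.
Evaluate successive powers at the divisors of 100:
175^1 ≡ 175 (mod 202)
175^2 ≡ 123 (mod 202)
175^4 ≡ 181 (mod 202)
175^5 ≡ 163 (mod 202)
175^10 ≡ 107 (mod 202)
175^20 ≡ 137 (mod 202)
175^25 ≡ 111 (mod 202)
175^50 ≡ 201 (mod 202)
175^100 ≡ 1 (mod 202) ✓
The order of 175 is 100, so the subgroup it generates has 100 elements.
The index is φ(202) / ord(175) = 100 / 100 = 1.

1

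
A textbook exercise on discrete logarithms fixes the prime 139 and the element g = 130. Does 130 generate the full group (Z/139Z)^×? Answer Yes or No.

φ(139) = 139 − 1 = 138 = 2 · 3 · 23.
It suffices to check that the order of 130 is not a proper divisor of 138: compute 130^(138/q) for q ∈ {2, 3, 23}.
130^69 ≡ 138 (mod 139)  [q = 2: ≢ 1 ✓]
130^46 ≡ 96 (mod 139)  [q = 3: ≢ 1 ✓]
130^6 ≡ 44 (mod 139)  [q = 23: ≢ 1 ✓]
None equal 1, so ord_139(130) = 138: 130 is a primitive root.

Yes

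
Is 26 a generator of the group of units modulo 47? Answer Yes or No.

φ(47) = 47 − 1 = 46 = 2 · 23.
An element g generates (Z/47Z)^× iff g^(46/q) ≢ 1 (mod 47) for each prime q ∈ {2, 23}.
26^23 ≡ 46 (mod 47)  [q = 2: ≢ 1 ✓]
26^2 ≡ 18 (mod 47)  [q = 23: ≢ 1 ✓]
Every test exponent gives a nontrivial residue, hence 26 generates the full group.

Yes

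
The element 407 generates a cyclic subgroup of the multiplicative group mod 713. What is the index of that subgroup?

The order of 407 must divide φ(713) = φ(23·31) = (23−1)·(31−1) = 22·30 = 660 = 2^2 · 3 · 5 · 11.
Divisors of 660: 1, 2, 3, 4, 5, 6, 10, 11, 12, 15, 20, 22, 30, 33, 44, 55, 60, 66, 110, 132, 165, 220, 330, 660.
Test each divisor d:
407^1 ≡ 407 (mod 713)
407^2 ≡ 233 (mod 713)
407^3 ≡ 2 (mod 713)
407^4 ≡ 101 (mod 713)
407^5 ≡ 466 (mod 713)
407^6 ≡ 4 (mod 713)
407^10 ≡ 404 (mod 713)
407^11 ≡ 438 (mod 713)
407^12 ≡ 16 (mod 713)
407^15 ≡ 32 (mod 713)
407^20 ≡ 652 (mod 713)
407^22 ≡ 47 (mod 713)
407^30 ≡ 311 (mod 713)
407^33 ≡ 622 (mod 713)
407^44 ≡ 70 (mod 713)
407^55 ≡ 1 (mod 713) ✓
The order of 407 is 55, so the subgroup it generates has 55 elements.
[(Z/713Z)^× : ⟨407⟩] = 660/55 = 12.

12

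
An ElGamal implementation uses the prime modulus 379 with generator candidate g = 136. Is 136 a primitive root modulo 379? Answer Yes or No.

No

φ(379) = 379 − 1 = 378 = 2 · 3^3 · 7.
It suffices to check that the order of 136 is not a proper divisor of 378: compute 136^(378/q) for q ∈ {2, 3, 7}.
136^189 ≡ 1 (mod 379)  [q = 2: ≡ 1 ✗]
136^126 ≡ 327 (mod 379)  [q = 3: ≢ 1 ✓]
136^54 ≡ 94 (mod 379)  [q = 7: ≢ 1 ✓]
Since 136^189 ≡ 1, the order of 136 divides 189 < 378, so 136 is not a primitive root.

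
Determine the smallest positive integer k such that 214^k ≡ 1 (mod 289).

16

By Lagrange's theorem, ord_289(214) divides φ(289) = φ(17^2) = 17·(17−1) = 272 = 2^4 · 17.
Divisors of 272: 1, 2, 4, 8, 16, 17, 34, 68, 136, 272.
Compute 214^d (mod 289) for the divisors d until we hit 1:
214^1 ≡ 214 (mod 289)
214^2 ≡ 134 (mod 289)
214^4 ≡ 38 (mod 289)
214^8 ≡ 288 (mod 289)
214^16 ≡ 1 (mod 289) ✓
So ord_289(214) = 16.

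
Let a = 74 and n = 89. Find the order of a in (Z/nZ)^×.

By Lagrange's theorem, ord_89(74) divides φ(89) = 89 − 1 = 88 = 2^3 · 11.
Divisors of 88: 1, 2, 4, 8, 11, 22, 44, 88.
Check 74^d mod 89 for each divisor in increasing order:
74^1 ≡ 74 (mod 89)
74^2 ≡ 47 (mod 89)
74^4 ≡ 73 (mod 89)
74^8 ≡ 78 (mod 89)
74^11 ≡ 12 (mod 89)
74^22 ≡ 55 (mod 89)
74^44 ≡ 88 (mod 89)
74^88 ≡ 1 (mod 89) ✓
Hence ord(74) = 88.

88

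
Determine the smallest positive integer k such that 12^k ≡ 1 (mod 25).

20

By Lagrange's theorem, ord_25(12) divides φ(25) = φ(5^2) = 5·(5−1) = 20 = 2^2 · 5.
Divisors of 20: 1, 2, 4, 5, 10, 20.
Compute 12^d (mod 25) for the divisors d until we hit 1:
12^1 ≡ 12
12^2 ≡ 19
12^4 ≡ 11
12^5 ≡ 7
12^10 ≡ 24
12^20 ≡ 1
The smallest such exponent is 20, so the order of 12 is 20.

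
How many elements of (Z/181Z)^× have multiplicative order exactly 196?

0

φ(181) = 181 − 1 = 180 = 2^2 · 3^2 · 5.
(Z/181Z)^× is cyclic (|G| = 180); a cyclic group of order m has exactly φ(d) elements of each order d | m, and none otherwise.
Since 196 ∤ 180, the count is 0.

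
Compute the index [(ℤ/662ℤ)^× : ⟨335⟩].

22

By Lagrange's theorem, ord_662(335) divides φ(662) = φ(2)·φ(331) = 1·330 = 330 = 2 · 3 · 5 · 11.
Divisors of 330: 1, 2, 3, 5, 6, 10, 11, 15, 22, 30, 33, 55, 66, 110, 165, 330.
Evaluate successive powers at the divisors of 330:
335^1 ≡ 335 (mod 662)
335^2 ≡ 347 (mod 662)
335^3 ≡ 395 (mod 662)
335^5 ≡ 31 (mod 662)
335^6 ≡ 455 (mod 662)
335^10 ≡ 299 (mod 662)
335^11 ≡ 203 (mod 662)
335^15 ≡ 1 (mod 662) ✓
The order of 335 is 15, so the subgroup it generates has 15 elements.
The index is φ(662) / ord(335) = 330 / 15 = 22.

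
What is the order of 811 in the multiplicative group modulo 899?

6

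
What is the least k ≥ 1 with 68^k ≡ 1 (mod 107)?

106

By Lagrange's theorem, ord_107(68) divides φ(107) = 107 − 1 = 106 = 2 · 53.
Divisors of 106: 1, 2, 53, 106.
Test each divisor d:
68^1 ≡ 68 (mod 107)
68^2 ≡ 23 (mod 107)
68^53 ≡ 106 (mod 107)
68^106 ≡ 1 (mod 107) ✓
Therefore the multiplicative order of 68 modulo 107 is 106.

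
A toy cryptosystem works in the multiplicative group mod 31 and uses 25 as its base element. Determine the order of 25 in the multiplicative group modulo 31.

3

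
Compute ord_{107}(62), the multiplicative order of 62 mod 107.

By Lagrange's theorem, ord_107(62) divides φ(107) = 107 − 1 = 106 = 2 · 53.
Divisors of 106: 1, 2, 53, 106.
Evaluate successive powers at the divisors of 106:
62^1 ≡ 62 (mod 107)
62^2 ≡ 99 (mod 107)
62^53 ≡ 1 (mod 107) ✓
Hence ord(62) = 53.

53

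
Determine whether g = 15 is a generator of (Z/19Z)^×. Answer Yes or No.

Yes

φ(19) = 19 − 1 = 18 = 2 · 3^2.
An element g generates (Z/19Z)^× iff g^(18/q) ≢ 1 (mod 19) for each prime q ∈ {2, 3}.
15^9 ≡ 18 (mod 19)  [q = 2: ≢ 1 ✓]
15^6 ≡ 11 (mod 19)  [q = 3: ≢ 1 ✓]
None equal 1, so ord_19(15) = 18: 15 is a primitive root.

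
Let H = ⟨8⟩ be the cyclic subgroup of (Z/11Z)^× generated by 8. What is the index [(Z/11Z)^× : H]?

ord(8) | φ(11) = 11 − 1 = 10 = 2 · 5.
Divisors of 10: 1, 2, 5, 10.
Test each divisor d:
8^1 ≡ 8 (mod 11)
8^2 ≡ 9 (mod 11)
8^5 ≡ 10 (mod 11)
8^10 ≡ 1 (mod 11) ✓
So ord_11(8) = 10, hence |⟨8⟩| = 10.
[(Z/11Z)^× : ⟨8⟩] = 10/10 = 1.

1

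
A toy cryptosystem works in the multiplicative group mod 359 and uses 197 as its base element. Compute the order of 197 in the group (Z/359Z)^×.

By Lagrange's theorem, ord_359(197) divides φ(359) = 359 − 1 = 358 = 2 · 179.
Divisors of 358: 1, 2, 179, 358.
Evaluate successive powers at the divisors of 358:
197^1 ≡ 197 (mod 359)
197^2 ≡ 37 (mod 359)
197^179 ≡ 358 (mod 359)
197^358 ≡ 1 (mod 359) ✓
So ord_359(197) = 358.

358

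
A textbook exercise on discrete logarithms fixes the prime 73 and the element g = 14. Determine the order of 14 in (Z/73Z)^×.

72

By Lagrange's theorem, ord_73(14) divides φ(73) = 73 − 1 = 72 = 2^3 · 3^2.
Divisors of 72: 1, 2, 3, 4, 6, 8, 9, 12, 18, 24, 36, 72.
Evaluate successive powers at the divisors of 72:
14^1 ≡ 14 (mod 73)
14^2 ≡ 50 (mod 73)
14^3 ≡ 43 (mod 73)
14^4 ≡ 18 (mod 73)
14^6 ≡ 24 (mod 73)
14^8 ≡ 32 (mod 73)
14^9 ≡ 10 (mod 73)
14^12 ≡ 65 (mod 73)
14^18 ≡ 27 (mod 73)
14^24 ≡ 64 (mod 73)
14^36 ≡ 72 (mod 73)
14^72 ≡ 1 (mod 73) ✓
Hence ord(14) = 72.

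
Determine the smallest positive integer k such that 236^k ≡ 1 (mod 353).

352

ord(236) | φ(353) = 353 − 1 = 352 = 2^5 · 11.
Divisors of 352: 1, 2, 4, 8, 11, 16, 22, 32, 44, 88, 176, 352.
Check 236^d mod 353 for each divisor in increasing order:
236^1 ≡ 236 (mod 353)
236^2 ≡ 275 (mod 353)
236^4 ≡ 83 (mod 353)
236^8 ≡ 182 (mod 353)
236^11 ≡ 67 (mod 353)
236^16 ≡ 295 (mod 353)
236^22 ≡ 253 (mod 353)
236^32 ≡ 187 (mod 353)
236^44 ≡ 116 (mod 353)
236^88 ≡ 42 (mod 353)
236^176 ≡ 352 (mod 353)
236^352 ≡ 1 (mod 353) ✓
Therefore the multiplicative order of 236 modulo 353 is 352.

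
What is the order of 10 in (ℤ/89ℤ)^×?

44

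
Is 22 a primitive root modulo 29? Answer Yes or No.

φ(29) = 29 − 1 = 28 = 2^2 · 7.
Test 22^(28/q) mod 29 for each prime factor q of 28:
22^14 ≡ 1 (mod 29)  [q = 2: ≡ 1 ✗]
22^4 ≡ 23 (mod 29)  [q = 7: ≢ 1 ✓]
22^14 ≡ 1 shows ord(22) | 14, strictly less than φ(29); not a primitive root.

No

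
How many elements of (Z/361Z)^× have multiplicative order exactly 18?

6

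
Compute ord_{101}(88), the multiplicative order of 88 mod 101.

25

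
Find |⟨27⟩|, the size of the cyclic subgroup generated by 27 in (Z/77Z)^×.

10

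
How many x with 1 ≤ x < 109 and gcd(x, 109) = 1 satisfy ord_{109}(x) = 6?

2

φ(109) = 109 − 1 = 108 = 2^2 · 3^3.
In a cyclic group of order 108, there are φ(d) elements of order d for each divisor d of 108, and zero for non-divisors.
6 = 2 · 3 divides 108, and φ(6) = 2.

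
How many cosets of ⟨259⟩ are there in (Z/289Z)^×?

Since 259 ∈ (Z/289Z)^×, its order divides φ(289) = φ(17^2) = 17·(17−1) = 272 = 2^4 · 17.
Divisors of 272: 1, 2, 4, 8, 16, 17, 34, 68, 136, 272.
Compute 259^d (mod 289) for the divisors d until we hit 1:
259^1 ≡ 259
259^2 ≡ 33
259^4 ≡ 222
259^8 ≡ 154
259^16 ≡ 18
259^17 ≡ 38
259^34 ≡ 288
259^68 ≡ 1
Thus |⟨259⟩| = ord(259) = 68.
The index is φ(289) / ord(259) = 272 / 68 = 4.

4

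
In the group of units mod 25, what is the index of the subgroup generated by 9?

2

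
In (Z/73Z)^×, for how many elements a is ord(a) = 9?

φ(73) = 73 − 1 = 72 = 2^3 · 3^2.
Since (Z/73Z)^× is cyclic of order 72, the number of elements of order d is φ(d) when d | 72 and 0 otherwise.
9 = 3^2 divides 72, and φ(9) = 6.

6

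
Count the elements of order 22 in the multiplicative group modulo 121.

φ(121) = φ(11^2) = 11·(11−1) = 110 = 2 · 5 · 11.
In a cyclic group of order 110, there are φ(d) elements of order d for each divisor d of 110, and zero for non-divisors.
22 = 2 · 11 divides 110, and φ(22) = 10.

10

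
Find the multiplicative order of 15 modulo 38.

18

By Lagrange's theorem, ord_38(15) divides φ(38) = φ(2)·φ(19) = 1·18 = 18 = 2 · 3^2.
Divisors of 18: 1, 2, 3, 6, 9, 18.
Check 15^d mod 38 for each divisor in increasing order:
15^1 ≡ 15 (mod 38)
15^2 ≡ 35 (mod 38)
15^3 ≡ 31 (mod 38)
15^6 ≡ 11 (mod 38)
15^9 ≡ 37 (mod 38)
15^18 ≡ 1 (mod 38) ✓
So ord_38(15) = 18.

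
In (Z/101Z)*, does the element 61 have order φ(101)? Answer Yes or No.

φ(101) = 101 − 1 = 100 = 2^2 · 5^2.
Test 61^(100/q) mod 101 for each prime factor q of 100:
61^50 ≡ 100 (mod 101)  [q = 2: ≢ 1 ✓]
61^20 ≡ 36 (mod 101)  [q = 5: ≢ 1 ✓]
All checks pass, so 61 has order 100 and is a primitive root modulo 101.

Yes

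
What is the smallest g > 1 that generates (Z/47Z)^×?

φ(47) = 47 − 1 = 46 = 2 · 23.
Test candidates g = 2, 3, … against the prime factors q ∈ {2, 23} of φ(47): g is a generator iff g^(46/q) ≢ 1 for every such q.
g = 2: 2^23 ≡ 1 — hits 1, so not a primitive root.
g = 3: 3^23 ≡ 1 — hits 1, so not a primitive root.
g = 4: 4^23 ≡ 1 — hits 1, so not a primitive root.
g = 5: 5^23 ≡ 46; 5^2 ≡ 25 — none is 1, so 5 is a primitive root.
Hence the least primitive root of 47 is 5.

5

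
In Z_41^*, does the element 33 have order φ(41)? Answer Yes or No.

φ(41) = 41 − 1 = 40 = 2^3 · 5.
Test 33^(40/q) mod 41 for each prime factor q of 40:
33^20 ≡ 1 (mod 41)  [q = 2: ≡ 1 ✗]
33^8 ≡ 16 (mod 41)  [q = 5: ≢ 1 ✓]
The check at q = 2 fails, so 33 generates a proper subgroup.

No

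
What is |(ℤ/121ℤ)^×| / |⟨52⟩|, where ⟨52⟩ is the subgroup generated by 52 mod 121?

1

Since 52 ∈ (Z/121Z)^×, its order divides φ(121) = φ(11^2) = 11·(11−1) = 110 = 2 · 5 · 11.
Divisors of 110: 1, 2, 5, 10, 11, 22, 55, 110.
Compute 52^d (mod 121) for the divisors d until we hit 1:
52^1 ≡ 52 (mod 121)
52^2 ≡ 42 (mod 121)
52^5 ≡ 10 (mod 121)
52^10 ≡ 100 (mod 121)
52^11 ≡ 118 (mod 121)
52^22 ≡ 9 (mod 121)
52^55 ≡ 120 (mod 121)
52^110 ≡ 1 (mod 121) ✓
So ord_121(52) = 110, hence |⟨52⟩| = 110.
[(Z/121Z)^× : ⟨52⟩] = 110/110 = 1.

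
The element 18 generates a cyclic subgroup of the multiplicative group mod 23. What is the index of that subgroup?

2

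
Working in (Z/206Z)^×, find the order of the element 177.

102

ord(177) | φ(206) = φ(2)·φ(103) = 1·102 = 102 = 2 · 3 · 17.
Divisors of 102: 1, 2, 3, 6, 17, 34, 51, 102.
Test each divisor d:
177^1 ≡ 177 (mod 206)
177^2 ≡ 17 (mod 206)
177^3 ≡ 125 (mod 206)
177^6 ≡ 175 (mod 206)
177^17 ≡ 47 (mod 206)
177^34 ≡ 149 (mod 206)
177^51 ≡ 205 (mod 206)
177^102 ≡ 1 (mod 206) ✓
Hence ord(177) = 102.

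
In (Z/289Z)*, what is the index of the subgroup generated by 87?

2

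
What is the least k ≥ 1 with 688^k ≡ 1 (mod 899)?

ord(688) | φ(899) = φ(29·31) = (29−1)·(31−1) = 28·30 = 840 = 2^3 · 3 · 5 · 7.
Divisors of 840: 1, 2, 3, 4, 5, 6, 7, 8, 10, 12, 14, 15, 20, 21, 24, 28, 30, 35, 40, 42, 56, 60, 70, 84, 105, 120, 140, 168, 210, 280, 420, 840.
Compute 688^d (mod 899) for the divisors d until we hit 1:
688^1 ≡ 688 (mod 899)
688^2 ≡ 470 (mod 899)
688^3 ≡ 619 (mod 899)
688^4 ≡ 645 (mod 899)
688^5 ≡ 553 (mod 899)
688^6 ≡ 187 (mod 899)
688^7 ≡ 99 (mod 899)
688^8 ≡ 687 (mod 899)
688^10 ≡ 149 (mod 899)
688^12 ≡ 807 (mod 899)
688^14 ≡ 811 (mod 899)
688^15 ≡ 588 (mod 899)
688^20 ≡ 625 (mod 899)
688^21 ≡ 278 (mod 899)
688^24 ≡ 373 (mod 899)
688^28 ≡ 552 (mod 899)
688^30 ≡ 528 (mod 899)
688^35 ≡ 708 (mod 899)
688^40 ≡ 459 (mod 899)
688^42 ≡ 869 (mod 899)
688^56 ≡ 842 (mod 899)
688^60 ≡ 94 (mod 899)
688^70 ≡ 521 (mod 899)
688^84 ≡ 1 (mod 899) ✓
So ord_899(688) = 84.

84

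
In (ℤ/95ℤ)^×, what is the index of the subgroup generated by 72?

Since 72 ∈ (Z/95Z)^×, its order divides φ(95) = φ(5·19) = (5−1)·(19−1) = 4·18 = 72 = 2^3 · 3^2.
Divisors of 72: 1, 2, 3, 4, 6, 8, 9, 12, 18, 24, 36, 72.
Check 72^d mod 95 for each divisor in increasing order:
72^1 ≡ 72
72^2 ≡ 54
72^3 ≡ 88
72^4 ≡ 66
72^6 ≡ 49
72^8 ≡ 81
72^9 ≡ 37
72^12 ≡ 26
72^18 ≡ 39
72^24 ≡ 11
72^36 ≡ 1
So ord_95(72) = 36, hence |⟨72⟩| = 36.
The index is φ(95) / ord(72) = 72 / 36 = 2.

2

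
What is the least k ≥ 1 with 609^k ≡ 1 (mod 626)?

312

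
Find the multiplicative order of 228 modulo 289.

272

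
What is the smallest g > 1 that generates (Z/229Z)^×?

6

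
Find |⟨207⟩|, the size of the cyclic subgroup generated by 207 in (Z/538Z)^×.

134

Since 207 ∈ (Z/538Z)^×, its order divides φ(538) = φ(2)·φ(269) = 1·268 = 268 = 2^2 · 67.
Divisors of 268: 1, 2, 4, 67, 134, 268.
Check 207^d mod 538 for each divisor in increasing order:
207^1 ≡ 207 (mod 538)
207^2 ≡ 347 (mod 538)
207^4 ≡ 435 (mod 538)
207^67 ≡ 537 (mod 538)
207^134 ≡ 1 (mod 538) ✓
Hence ord(207) = 134.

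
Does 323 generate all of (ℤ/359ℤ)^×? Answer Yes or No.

Yes

φ(359) = 359 − 1 = 358 = 2 · 179.
323 is a primitive root mod 359 iff 323^(φ(359)/q) ≢ 1 for every prime q | φ(359), i.e. q ∈ {2, 179}.
323^179 ≡ 358 (mod 359)  [q = 2: ≢ 1 ✓]
323^2 ≡ 219 (mod 359)  [q = 179: ≢ 1 ✓]
All checks pass, so 323 has order 358 and is a primitive root modulo 359.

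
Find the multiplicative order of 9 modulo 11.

5

By Lagrange's theorem, ord_11(9) divides φ(11) = 11 − 1 = 10 = 2 · 5.
Divisors of 10: 1, 2, 5, 10.
Compute 9^d (mod 11) for the divisors d until we hit 1:
9^1 ≡ 9 (mod 11)
9^2 ≡ 4 (mod 11)
9^5 ≡ 1 (mod 11) ✓
So ord_11(9) = 5.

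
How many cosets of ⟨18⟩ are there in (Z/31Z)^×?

Since 18 ∈ (Z/31Z)^×, its order divides φ(31) = 31 − 1 = 30 = 2 · 3 · 5.
Divisors of 30: 1, 2, 3, 5, 6, 10, 15, 30.
Check 18^d mod 31 for each divisor in increasing order:
18^1 ≡ 18 (mod 31)
18^2 ≡ 14 (mod 31)
18^3 ≡ 4 (mod 31)
18^5 ≡ 25 (mod 31)
18^6 ≡ 16 (mod 31)
18^10 ≡ 5 (mod 31)
18^15 ≡ 1 (mod 31) ✓
Thus |⟨18⟩| = ord(18) = 15.
The index is φ(31) / ord(18) = 30 / 15 = 2.

2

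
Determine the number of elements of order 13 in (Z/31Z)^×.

0

φ(31) = 31 − 1 = 30 = 2 · 3 · 5.
Since (Z/31Z)^× is cyclic of order 30, the number of elements of order d is φ(d) when d | 30 and 0 otherwise.
Here 30 is not a multiple of 13, so there are no elements of order 13.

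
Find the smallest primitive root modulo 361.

φ(361) = φ(19^2) = 19·(19−1) = 342 = 2 · 3^2 · 19.
Test candidates g = 2, 3, … against the prime factors q ∈ {2, 3, 19} of φ(361): g is a generator iff g^(342/q) ≢ 1 for every such q.
g = 2: 2^171 ≡ 360; 2^114 ≡ 292; 2^18 ≡ 58 — none is 1, so 2 is a primitive root.
So 2 is the smallest generator of (Z/361Z)^×.

2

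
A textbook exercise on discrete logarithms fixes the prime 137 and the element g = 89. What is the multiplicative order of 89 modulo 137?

136

ord(89) | φ(137) = 137 − 1 = 136 = 2^3 · 17.
Divisors of 136: 1, 2, 4, 8, 17, 34, 68, 136.
Evaluate successive powers at the divisors of 136:
89^1 ≡ 89 (mod 137)
89^2 ≡ 112 (mod 137)
89^4 ≡ 77 (mod 137)
89^8 ≡ 38 (mod 137)
89^17 ≡ 10 (mod 137)
89^34 ≡ 100 (mod 137)
89^68 ≡ 136 (mod 137)
89^136 ≡ 1 (mod 137) ✓
The smallest such exponent is 136, so the order of 89 is 136.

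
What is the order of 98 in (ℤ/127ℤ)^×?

63

By Lagrange's theorem, ord_127(98) divides φ(127) = 127 − 1 = 126 = 2 · 3^2 · 7.
Divisors of 126: 1, 2, 3, 6, 7, 9, 14, 18, 21, 42, 63, 126.
Evaluate successive powers at the divisors of 126:
98^1 ≡ 98
98^2 ≡ 79
98^3 ≡ 122
98^6 ≡ 25
98^7 ≡ 37
98^9 ≡ 2
98^14 ≡ 99
98^18 ≡ 4
98^21 ≡ 107
98^42 ≡ 19
98^63 ≡ 1
So ord_127(98) = 63.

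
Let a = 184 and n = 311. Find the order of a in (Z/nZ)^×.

Since 184 ∈ (Z/311Z)^×, its order divides φ(311) = 311 − 1 = 310 = 2 · 5 · 31.
Divisors of 310: 1, 2, 5, 10, 31, 62, 155, 310.
Check 184^d mod 311 for each divisor in increasing order:
184^1 ≡ 184
184^2 ≡ 268
184^5 ≡ 293
184^10 ≡ 13
184^31 ≡ 259
184^62 ≡ 216
184^155 ≡ 310
184^310 ≡ 1
So ord_311(184) = 310.

310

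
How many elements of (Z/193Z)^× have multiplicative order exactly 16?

8

φ(193) = 193 − 1 = 192 = 2^6 · 3.
Since (Z/193Z)^× is cyclic of order 192, the number of elements of order d is φ(d) when d | 192 and 0 otherwise.
16 = 2^4 divides 192, and φ(16) = 8.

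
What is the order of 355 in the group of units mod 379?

54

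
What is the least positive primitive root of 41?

6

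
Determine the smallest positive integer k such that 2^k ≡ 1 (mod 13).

12

The order of 2 must divide φ(13) = 13 − 1 = 12 = 2^2 · 3.
Divisors of 12: 1, 2, 3, 4, 6, 12.
Test each divisor d:
2^1 ≡ 2 (mod 13)
2^2 ≡ 4 (mod 13)
2^3 ≡ 8 (mod 13)
2^4 ≡ 3 (mod 13)
2^6 ≡ 12 (mod 13)
2^12 ≡ 1 (mod 13) ✓
So ord_13(2) = 12.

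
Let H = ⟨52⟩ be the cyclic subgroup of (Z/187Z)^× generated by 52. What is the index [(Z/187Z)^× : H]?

16

By Lagrange's theorem, ord_187(52) divides φ(187) = φ(11·17) = (11−1)·(17−1) = 10·16 = 160 = 2^5 · 5.
Divisors of 160: 1, 2, 4, 5, 8, 10, 16, 20, 32, 40, 80, 160.
Test each divisor d:
52^1 ≡ 52 (mod 187)
52^2 ≡ 86 (mod 187)
52^4 ≡ 103 (mod 187)
52^5 ≡ 120 (mod 187)
52^8 ≡ 137 (mod 187)
52^10 ≡ 1 (mod 187) ✓
Thus |⟨52⟩| = ord(52) = 10.
The index is φ(187) / ord(52) = 160 / 10 = 16.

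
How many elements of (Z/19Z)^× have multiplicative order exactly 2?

1

φ(19) = 19 − 1 = 18 = 2 · 3^2.
Since (Z/19Z)^× is cyclic of order 18, the number of elements of order d is φ(d) when d | 18 and 0 otherwise.
2 | 18, and φ(2) = 2 − 1 = 1.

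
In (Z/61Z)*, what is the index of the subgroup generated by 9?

12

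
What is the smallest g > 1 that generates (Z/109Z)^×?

6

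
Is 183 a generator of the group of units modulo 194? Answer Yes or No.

No

φ(194) = φ(2)·φ(97) = 1·96 = 96 = 2^5 · 3.
It suffices to check that the order of 183 is not a proper divisor of 96: compute 183^(96/q) for q ∈ {2, 3}.
183^48 ≡ 1 (mod 194)  [q = 2: ≡ 1 ✗]
183^32 ≡ 61 (mod 194)  [q = 3: ≢ 1 ✓]
The check at q = 2 fails, so 183 generates a proper subgroup.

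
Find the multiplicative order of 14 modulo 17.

ord(14) | φ(17) = 17 − 1 = 16 = 2^4.
Divisors of 16: 1, 2, 4, 8, 16.
Compute 14^d (mod 17) for the divisors d until we hit 1:
14^1 ≡ 14 (mod 17)
14^2 ≡ 9 (mod 17)
14^4 ≡ 13 (mod 17)
14^8 ≡ 16 (mod 17)
14^16 ≡ 1 (mod 17) ✓
So ord_17(14) = 16.

16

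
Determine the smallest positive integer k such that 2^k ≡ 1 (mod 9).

By Lagrange's theorem, ord_9(2) divides φ(9) = φ(3^2) = 3·(3−1) = 6 = 2 · 3.
Divisors of 6: 1, 2, 3, 6.
Check 2^d mod 9 for each divisor in increasing order:
2^1 ≡ 2 (mod 9)
2^2 ≡ 4 (mod 9)
2^3 ≡ 8 (mod 9)
2^6 ≡ 1 (mod 9) ✓
Therefore the multiplicative order of 2 modulo 9 is 6.

6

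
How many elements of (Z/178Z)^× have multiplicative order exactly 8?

4

φ(178) = φ(2)·φ(89) = 1·88 = 88 = 2^3 · 11.
In a cyclic group of order 88, there are φ(d) elements of order d for each divisor d of 88, and zero for non-divisors.
8 = 2^3 divides 88, and φ(8) = 4.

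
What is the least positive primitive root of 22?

7

φ(22) = φ(2)·φ(11) = 1·10 = 10 = 2 · 5.
g is a primitive root iff g^(10/q) ≢ 1 (mod 22) for each prime q ∈ {2, 5}.
g = 2: gcd(2, 22) = 2 > 1, not a unit — skip.
g = 3: 3^5 ≡ 1 — hits 1, so not a primitive root.
g = 4: gcd(4, 22) = 2 > 1, not a unit — skip.
g = 5: 5^5 ≡ 1 — hits 1, so not a primitive root.
g = 6: gcd(6, 22) = 2 > 1, not a unit — skip.
g = 7: 7^5 ≡ 21; 7^2 ≡ 5 — none is 1, so 7 is a primitive root.
Hence the least primitive root of 22 is 7.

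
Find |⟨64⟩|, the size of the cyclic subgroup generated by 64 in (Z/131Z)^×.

65

ord(64) | φ(131) = 131 − 1 = 130 = 2 · 5 · 13.
Divisors of 130: 1, 2, 5, 10, 13, 26, 65, 130.
Check 64^d mod 131 for each divisor in increasing order:
64^1 ≡ 64
64^2 ≡ 35
64^5 ≡ 62
64^10 ≡ 45
64^13 ≡ 61
64^26 ≡ 53
64^65 ≡ 1
Hence ord(64) = 65.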